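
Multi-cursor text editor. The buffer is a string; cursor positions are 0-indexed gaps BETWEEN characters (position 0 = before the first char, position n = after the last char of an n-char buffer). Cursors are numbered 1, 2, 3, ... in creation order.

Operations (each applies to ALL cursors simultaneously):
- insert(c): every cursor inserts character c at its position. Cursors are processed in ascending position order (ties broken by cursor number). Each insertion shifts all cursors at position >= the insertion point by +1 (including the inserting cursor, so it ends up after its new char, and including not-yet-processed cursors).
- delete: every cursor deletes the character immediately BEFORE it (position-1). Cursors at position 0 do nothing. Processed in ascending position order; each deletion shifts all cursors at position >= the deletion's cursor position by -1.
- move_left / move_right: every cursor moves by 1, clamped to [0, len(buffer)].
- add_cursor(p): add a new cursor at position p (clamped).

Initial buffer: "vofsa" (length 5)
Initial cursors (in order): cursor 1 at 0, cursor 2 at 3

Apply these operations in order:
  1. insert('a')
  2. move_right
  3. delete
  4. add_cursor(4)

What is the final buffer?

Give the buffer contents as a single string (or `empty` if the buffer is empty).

Answer: aofaa

Derivation:
After op 1 (insert('a')): buffer="avofasa" (len 7), cursors c1@1 c2@5, authorship 1...2..
After op 2 (move_right): buffer="avofasa" (len 7), cursors c1@2 c2@6, authorship 1...2..
After op 3 (delete): buffer="aofaa" (len 5), cursors c1@1 c2@4, authorship 1..2.
After op 4 (add_cursor(4)): buffer="aofaa" (len 5), cursors c1@1 c2@4 c3@4, authorship 1..2.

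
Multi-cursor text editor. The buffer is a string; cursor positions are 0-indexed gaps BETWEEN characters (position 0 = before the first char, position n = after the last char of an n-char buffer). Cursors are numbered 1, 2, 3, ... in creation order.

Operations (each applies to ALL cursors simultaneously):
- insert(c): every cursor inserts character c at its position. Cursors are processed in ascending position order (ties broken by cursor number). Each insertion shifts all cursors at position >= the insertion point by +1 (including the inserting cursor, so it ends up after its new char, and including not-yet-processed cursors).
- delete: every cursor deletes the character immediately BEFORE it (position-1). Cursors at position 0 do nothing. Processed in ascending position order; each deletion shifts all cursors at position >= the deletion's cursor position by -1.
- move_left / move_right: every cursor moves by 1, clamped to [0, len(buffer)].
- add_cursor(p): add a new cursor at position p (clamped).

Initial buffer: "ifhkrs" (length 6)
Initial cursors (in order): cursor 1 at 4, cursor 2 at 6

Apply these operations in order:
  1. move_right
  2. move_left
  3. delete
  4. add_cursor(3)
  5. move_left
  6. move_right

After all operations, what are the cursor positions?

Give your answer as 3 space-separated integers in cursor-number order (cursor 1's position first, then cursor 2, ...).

Answer: 3 3 3

Derivation:
After op 1 (move_right): buffer="ifhkrs" (len 6), cursors c1@5 c2@6, authorship ......
After op 2 (move_left): buffer="ifhkrs" (len 6), cursors c1@4 c2@5, authorship ......
After op 3 (delete): buffer="ifhs" (len 4), cursors c1@3 c2@3, authorship ....
After op 4 (add_cursor(3)): buffer="ifhs" (len 4), cursors c1@3 c2@3 c3@3, authorship ....
After op 5 (move_left): buffer="ifhs" (len 4), cursors c1@2 c2@2 c3@2, authorship ....
After op 6 (move_right): buffer="ifhs" (len 4), cursors c1@3 c2@3 c3@3, authorship ....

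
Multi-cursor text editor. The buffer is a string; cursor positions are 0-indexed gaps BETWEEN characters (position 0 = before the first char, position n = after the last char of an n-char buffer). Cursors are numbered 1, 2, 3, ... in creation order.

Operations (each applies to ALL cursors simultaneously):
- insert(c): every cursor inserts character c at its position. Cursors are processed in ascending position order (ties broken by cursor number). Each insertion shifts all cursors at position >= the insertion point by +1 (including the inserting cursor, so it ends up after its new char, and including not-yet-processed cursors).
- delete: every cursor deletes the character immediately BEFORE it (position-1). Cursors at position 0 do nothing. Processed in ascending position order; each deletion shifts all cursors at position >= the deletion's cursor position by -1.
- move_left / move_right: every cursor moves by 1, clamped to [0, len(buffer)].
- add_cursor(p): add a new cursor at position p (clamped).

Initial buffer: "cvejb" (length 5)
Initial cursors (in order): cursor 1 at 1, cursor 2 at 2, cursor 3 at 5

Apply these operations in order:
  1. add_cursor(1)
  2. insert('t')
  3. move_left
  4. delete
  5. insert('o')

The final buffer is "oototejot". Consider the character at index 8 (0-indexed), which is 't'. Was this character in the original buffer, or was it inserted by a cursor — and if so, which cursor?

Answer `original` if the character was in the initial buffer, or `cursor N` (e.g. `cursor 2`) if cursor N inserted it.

Answer: cursor 3

Derivation:
After op 1 (add_cursor(1)): buffer="cvejb" (len 5), cursors c1@1 c4@1 c2@2 c3@5, authorship .....
After op 2 (insert('t')): buffer="cttvtejbt" (len 9), cursors c1@3 c4@3 c2@5 c3@9, authorship .14.2...3
After op 3 (move_left): buffer="cttvtejbt" (len 9), cursors c1@2 c4@2 c2@4 c3@8, authorship .14.2...3
After op 4 (delete): buffer="ttejt" (len 5), cursors c1@0 c4@0 c2@1 c3@4, authorship 42..3
After op 5 (insert('o')): buffer="oototejot" (len 9), cursors c1@2 c4@2 c2@4 c3@8, authorship 14422..33
Authorship (.=original, N=cursor N): 1 4 4 2 2 . . 3 3
Index 8: author = 3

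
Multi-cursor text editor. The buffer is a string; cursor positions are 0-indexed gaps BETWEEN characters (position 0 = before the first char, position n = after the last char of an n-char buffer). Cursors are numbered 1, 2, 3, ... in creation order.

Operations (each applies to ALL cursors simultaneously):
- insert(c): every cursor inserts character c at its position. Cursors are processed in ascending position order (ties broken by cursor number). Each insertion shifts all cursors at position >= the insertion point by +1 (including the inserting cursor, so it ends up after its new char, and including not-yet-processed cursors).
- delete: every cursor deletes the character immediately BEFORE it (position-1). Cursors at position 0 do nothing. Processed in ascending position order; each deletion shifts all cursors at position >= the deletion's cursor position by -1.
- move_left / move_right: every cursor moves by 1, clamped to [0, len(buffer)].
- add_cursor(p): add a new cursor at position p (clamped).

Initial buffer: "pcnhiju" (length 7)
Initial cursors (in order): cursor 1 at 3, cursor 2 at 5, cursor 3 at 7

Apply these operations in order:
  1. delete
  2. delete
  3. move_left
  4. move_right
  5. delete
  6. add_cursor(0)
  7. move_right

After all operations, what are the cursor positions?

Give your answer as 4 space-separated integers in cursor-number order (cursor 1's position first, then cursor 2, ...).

After op 1 (delete): buffer="pchj" (len 4), cursors c1@2 c2@3 c3@4, authorship ....
After op 2 (delete): buffer="p" (len 1), cursors c1@1 c2@1 c3@1, authorship .
After op 3 (move_left): buffer="p" (len 1), cursors c1@0 c2@0 c3@0, authorship .
After op 4 (move_right): buffer="p" (len 1), cursors c1@1 c2@1 c3@1, authorship .
After op 5 (delete): buffer="" (len 0), cursors c1@0 c2@0 c3@0, authorship 
After op 6 (add_cursor(0)): buffer="" (len 0), cursors c1@0 c2@0 c3@0 c4@0, authorship 
After op 7 (move_right): buffer="" (len 0), cursors c1@0 c2@0 c3@0 c4@0, authorship 

Answer: 0 0 0 0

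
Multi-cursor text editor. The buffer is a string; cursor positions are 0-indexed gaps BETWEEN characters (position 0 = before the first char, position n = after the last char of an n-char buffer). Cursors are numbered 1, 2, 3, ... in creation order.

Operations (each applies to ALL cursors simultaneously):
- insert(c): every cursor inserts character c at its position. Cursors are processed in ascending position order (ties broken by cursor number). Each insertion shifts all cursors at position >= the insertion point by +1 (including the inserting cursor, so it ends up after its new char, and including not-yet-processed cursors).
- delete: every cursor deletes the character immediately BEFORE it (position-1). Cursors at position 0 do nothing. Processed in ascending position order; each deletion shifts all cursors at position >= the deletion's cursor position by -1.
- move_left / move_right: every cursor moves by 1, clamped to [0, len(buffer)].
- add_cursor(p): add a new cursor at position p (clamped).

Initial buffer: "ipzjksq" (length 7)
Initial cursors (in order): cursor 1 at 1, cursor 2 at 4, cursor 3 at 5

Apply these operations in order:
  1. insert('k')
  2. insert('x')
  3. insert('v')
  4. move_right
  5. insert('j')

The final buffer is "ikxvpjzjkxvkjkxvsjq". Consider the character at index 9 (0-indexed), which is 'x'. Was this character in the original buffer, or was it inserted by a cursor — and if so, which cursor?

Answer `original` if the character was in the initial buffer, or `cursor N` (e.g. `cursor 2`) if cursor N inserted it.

After op 1 (insert('k')): buffer="ikpzjkkksq" (len 10), cursors c1@2 c2@6 c3@8, authorship .1...2.3..
After op 2 (insert('x')): buffer="ikxpzjkxkkxsq" (len 13), cursors c1@3 c2@8 c3@11, authorship .11...22.33..
After op 3 (insert('v')): buffer="ikxvpzjkxvkkxvsq" (len 16), cursors c1@4 c2@10 c3@14, authorship .111...222.333..
After op 4 (move_right): buffer="ikxvpzjkxvkkxvsq" (len 16), cursors c1@5 c2@11 c3@15, authorship .111...222.333..
After op 5 (insert('j')): buffer="ikxvpjzjkxvkjkxvsjq" (len 19), cursors c1@6 c2@13 c3@18, authorship .111.1..222.2333.3.
Authorship (.=original, N=cursor N): . 1 1 1 . 1 . . 2 2 2 . 2 3 3 3 . 3 .
Index 9: author = 2

Answer: cursor 2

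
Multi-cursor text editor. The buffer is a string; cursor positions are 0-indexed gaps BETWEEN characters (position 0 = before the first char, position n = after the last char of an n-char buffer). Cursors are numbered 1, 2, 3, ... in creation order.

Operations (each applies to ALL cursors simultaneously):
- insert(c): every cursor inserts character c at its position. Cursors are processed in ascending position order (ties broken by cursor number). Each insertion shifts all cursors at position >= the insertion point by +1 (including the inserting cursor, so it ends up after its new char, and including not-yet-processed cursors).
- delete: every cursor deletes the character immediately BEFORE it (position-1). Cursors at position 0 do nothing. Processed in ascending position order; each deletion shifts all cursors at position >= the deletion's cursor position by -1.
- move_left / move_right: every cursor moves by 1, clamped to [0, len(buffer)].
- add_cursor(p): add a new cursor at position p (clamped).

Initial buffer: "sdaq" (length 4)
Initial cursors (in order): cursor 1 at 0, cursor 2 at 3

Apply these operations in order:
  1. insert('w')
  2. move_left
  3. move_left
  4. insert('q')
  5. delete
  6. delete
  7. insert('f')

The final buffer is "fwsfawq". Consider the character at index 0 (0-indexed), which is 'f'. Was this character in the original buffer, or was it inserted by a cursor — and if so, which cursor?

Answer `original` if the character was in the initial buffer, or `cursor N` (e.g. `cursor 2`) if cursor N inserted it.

Answer: cursor 1

Derivation:
After op 1 (insert('w')): buffer="wsdawq" (len 6), cursors c1@1 c2@5, authorship 1...2.
After op 2 (move_left): buffer="wsdawq" (len 6), cursors c1@0 c2@4, authorship 1...2.
After op 3 (move_left): buffer="wsdawq" (len 6), cursors c1@0 c2@3, authorship 1...2.
After op 4 (insert('q')): buffer="qwsdqawq" (len 8), cursors c1@1 c2@5, authorship 11..2.2.
After op 5 (delete): buffer="wsdawq" (len 6), cursors c1@0 c2@3, authorship 1...2.
After op 6 (delete): buffer="wsawq" (len 5), cursors c1@0 c2@2, authorship 1..2.
After op 7 (insert('f')): buffer="fwsfawq" (len 7), cursors c1@1 c2@4, authorship 11.2.2.
Authorship (.=original, N=cursor N): 1 1 . 2 . 2 .
Index 0: author = 1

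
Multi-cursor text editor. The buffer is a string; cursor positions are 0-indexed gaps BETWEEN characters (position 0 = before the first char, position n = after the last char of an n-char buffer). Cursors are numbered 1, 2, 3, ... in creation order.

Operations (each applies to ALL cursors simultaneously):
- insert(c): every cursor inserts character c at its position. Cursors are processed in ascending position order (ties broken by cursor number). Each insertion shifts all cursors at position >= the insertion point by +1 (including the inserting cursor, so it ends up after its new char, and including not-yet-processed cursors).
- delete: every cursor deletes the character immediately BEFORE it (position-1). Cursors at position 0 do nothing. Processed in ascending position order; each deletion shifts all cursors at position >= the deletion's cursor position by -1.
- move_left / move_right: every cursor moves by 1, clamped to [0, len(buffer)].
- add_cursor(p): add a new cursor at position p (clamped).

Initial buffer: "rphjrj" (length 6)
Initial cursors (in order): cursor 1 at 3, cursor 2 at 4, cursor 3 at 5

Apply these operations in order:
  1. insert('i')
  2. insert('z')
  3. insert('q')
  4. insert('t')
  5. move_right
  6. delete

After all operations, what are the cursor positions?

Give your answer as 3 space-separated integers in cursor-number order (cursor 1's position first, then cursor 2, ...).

After op 1 (insert('i')): buffer="rphijirij" (len 9), cursors c1@4 c2@6 c3@8, authorship ...1.2.3.
After op 2 (insert('z')): buffer="rphizjizrizj" (len 12), cursors c1@5 c2@8 c3@11, authorship ...11.22.33.
After op 3 (insert('q')): buffer="rphizqjizqrizqj" (len 15), cursors c1@6 c2@10 c3@14, authorship ...111.222.333.
After op 4 (insert('t')): buffer="rphizqtjizqtrizqtj" (len 18), cursors c1@7 c2@12 c3@17, authorship ...1111.2222.3333.
After op 5 (move_right): buffer="rphizqtjizqtrizqtj" (len 18), cursors c1@8 c2@13 c3@18, authorship ...1111.2222.3333.
After op 6 (delete): buffer="rphizqtizqtizqt" (len 15), cursors c1@7 c2@11 c3@15, authorship ...111122223333

Answer: 7 11 15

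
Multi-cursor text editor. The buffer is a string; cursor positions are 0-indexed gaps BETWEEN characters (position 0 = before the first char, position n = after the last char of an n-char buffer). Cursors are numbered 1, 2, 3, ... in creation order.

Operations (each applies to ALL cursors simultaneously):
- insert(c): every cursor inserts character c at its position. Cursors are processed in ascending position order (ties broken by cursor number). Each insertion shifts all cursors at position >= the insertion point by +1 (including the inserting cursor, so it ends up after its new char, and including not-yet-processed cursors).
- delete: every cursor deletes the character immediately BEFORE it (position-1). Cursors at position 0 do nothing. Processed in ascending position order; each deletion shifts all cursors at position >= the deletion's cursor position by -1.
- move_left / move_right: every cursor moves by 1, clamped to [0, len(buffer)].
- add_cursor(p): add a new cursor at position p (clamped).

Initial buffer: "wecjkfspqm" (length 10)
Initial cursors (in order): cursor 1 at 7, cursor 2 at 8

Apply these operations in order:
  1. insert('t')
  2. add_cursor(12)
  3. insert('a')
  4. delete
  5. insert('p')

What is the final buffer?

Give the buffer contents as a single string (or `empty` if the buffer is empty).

After op 1 (insert('t')): buffer="wecjkfstptqm" (len 12), cursors c1@8 c2@10, authorship .......1.2..
After op 2 (add_cursor(12)): buffer="wecjkfstptqm" (len 12), cursors c1@8 c2@10 c3@12, authorship .......1.2..
After op 3 (insert('a')): buffer="wecjkfstaptaqma" (len 15), cursors c1@9 c2@12 c3@15, authorship .......11.22..3
After op 4 (delete): buffer="wecjkfstptqm" (len 12), cursors c1@8 c2@10 c3@12, authorship .......1.2..
After op 5 (insert('p')): buffer="wecjkfstpptpqmp" (len 15), cursors c1@9 c2@12 c3@15, authorship .......11.22..3

Answer: wecjkfstpptpqmp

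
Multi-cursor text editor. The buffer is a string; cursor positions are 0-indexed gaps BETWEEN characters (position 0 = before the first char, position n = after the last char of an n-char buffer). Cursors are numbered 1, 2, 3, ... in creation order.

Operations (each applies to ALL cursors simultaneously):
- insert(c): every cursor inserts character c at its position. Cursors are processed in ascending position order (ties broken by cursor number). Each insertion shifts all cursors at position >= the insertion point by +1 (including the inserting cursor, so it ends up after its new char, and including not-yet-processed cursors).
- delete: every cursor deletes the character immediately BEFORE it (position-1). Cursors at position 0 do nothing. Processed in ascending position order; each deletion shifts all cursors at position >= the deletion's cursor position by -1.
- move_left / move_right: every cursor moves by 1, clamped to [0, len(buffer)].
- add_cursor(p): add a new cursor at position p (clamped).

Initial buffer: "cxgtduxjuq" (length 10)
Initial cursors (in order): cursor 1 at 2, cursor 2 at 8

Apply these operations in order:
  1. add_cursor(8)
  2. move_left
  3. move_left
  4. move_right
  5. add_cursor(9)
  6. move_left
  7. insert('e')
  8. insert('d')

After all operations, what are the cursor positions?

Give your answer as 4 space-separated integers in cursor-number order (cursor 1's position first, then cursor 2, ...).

After op 1 (add_cursor(8)): buffer="cxgtduxjuq" (len 10), cursors c1@2 c2@8 c3@8, authorship ..........
After op 2 (move_left): buffer="cxgtduxjuq" (len 10), cursors c1@1 c2@7 c3@7, authorship ..........
After op 3 (move_left): buffer="cxgtduxjuq" (len 10), cursors c1@0 c2@6 c3@6, authorship ..........
After op 4 (move_right): buffer="cxgtduxjuq" (len 10), cursors c1@1 c2@7 c3@7, authorship ..........
After op 5 (add_cursor(9)): buffer="cxgtduxjuq" (len 10), cursors c1@1 c2@7 c3@7 c4@9, authorship ..........
After op 6 (move_left): buffer="cxgtduxjuq" (len 10), cursors c1@0 c2@6 c3@6 c4@8, authorship ..........
After op 7 (insert('e')): buffer="ecxgtdueexjeuq" (len 14), cursors c1@1 c2@9 c3@9 c4@12, authorship 1......23..4..
After op 8 (insert('d')): buffer="edcxgtdueeddxjeduq" (len 18), cursors c1@2 c2@12 c3@12 c4@16, authorship 11......2323..44..

Answer: 2 12 12 16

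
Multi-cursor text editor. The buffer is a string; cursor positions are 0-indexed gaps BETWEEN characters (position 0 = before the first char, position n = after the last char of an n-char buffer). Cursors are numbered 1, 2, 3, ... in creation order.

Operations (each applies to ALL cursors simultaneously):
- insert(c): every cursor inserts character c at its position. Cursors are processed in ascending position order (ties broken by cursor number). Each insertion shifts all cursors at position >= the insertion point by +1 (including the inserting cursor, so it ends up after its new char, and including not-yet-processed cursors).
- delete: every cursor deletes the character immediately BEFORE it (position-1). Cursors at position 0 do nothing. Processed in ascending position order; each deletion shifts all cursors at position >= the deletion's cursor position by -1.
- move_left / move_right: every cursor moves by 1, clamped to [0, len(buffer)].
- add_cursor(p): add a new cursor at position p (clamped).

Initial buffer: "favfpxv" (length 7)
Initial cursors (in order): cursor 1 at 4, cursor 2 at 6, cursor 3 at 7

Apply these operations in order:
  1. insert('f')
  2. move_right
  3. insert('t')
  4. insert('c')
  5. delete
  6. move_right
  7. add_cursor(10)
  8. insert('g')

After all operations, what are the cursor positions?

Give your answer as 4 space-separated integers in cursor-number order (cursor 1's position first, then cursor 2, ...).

Answer: 9 15 17 12

Derivation:
After op 1 (insert('f')): buffer="favffpxfvf" (len 10), cursors c1@5 c2@8 c3@10, authorship ....1..2.3
After op 2 (move_right): buffer="favffpxfvf" (len 10), cursors c1@6 c2@9 c3@10, authorship ....1..2.3
After op 3 (insert('t')): buffer="favffptxfvtft" (len 13), cursors c1@7 c2@11 c3@13, authorship ....1.1.2.233
After op 4 (insert('c')): buffer="favffptcxfvtcftc" (len 16), cursors c1@8 c2@13 c3@16, authorship ....1.11.2.22333
After op 5 (delete): buffer="favffptxfvtft" (len 13), cursors c1@7 c2@11 c3@13, authorship ....1.1.2.233
After op 6 (move_right): buffer="favffptxfvtft" (len 13), cursors c1@8 c2@12 c3@13, authorship ....1.1.2.233
After op 7 (add_cursor(10)): buffer="favffptxfvtft" (len 13), cursors c1@8 c4@10 c2@12 c3@13, authorship ....1.1.2.233
After op 8 (insert('g')): buffer="favffptxgfvgtfgtg" (len 17), cursors c1@9 c4@12 c2@15 c3@17, authorship ....1.1.12.423233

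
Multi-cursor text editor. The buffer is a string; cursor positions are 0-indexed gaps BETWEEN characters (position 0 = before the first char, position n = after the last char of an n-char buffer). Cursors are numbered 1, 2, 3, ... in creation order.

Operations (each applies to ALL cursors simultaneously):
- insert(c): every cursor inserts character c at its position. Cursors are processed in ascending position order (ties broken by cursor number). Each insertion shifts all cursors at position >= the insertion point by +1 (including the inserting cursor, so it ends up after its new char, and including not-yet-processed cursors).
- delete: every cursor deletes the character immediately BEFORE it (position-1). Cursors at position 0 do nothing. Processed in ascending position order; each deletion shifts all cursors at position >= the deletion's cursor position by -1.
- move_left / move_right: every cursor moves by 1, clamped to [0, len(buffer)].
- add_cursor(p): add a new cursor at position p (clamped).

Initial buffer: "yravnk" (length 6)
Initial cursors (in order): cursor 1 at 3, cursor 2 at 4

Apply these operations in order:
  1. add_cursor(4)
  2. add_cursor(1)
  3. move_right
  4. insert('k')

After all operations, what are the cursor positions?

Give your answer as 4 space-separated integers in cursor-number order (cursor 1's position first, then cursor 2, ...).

Answer: 6 9 9 3

Derivation:
After op 1 (add_cursor(4)): buffer="yravnk" (len 6), cursors c1@3 c2@4 c3@4, authorship ......
After op 2 (add_cursor(1)): buffer="yravnk" (len 6), cursors c4@1 c1@3 c2@4 c3@4, authorship ......
After op 3 (move_right): buffer="yravnk" (len 6), cursors c4@2 c1@4 c2@5 c3@5, authorship ......
After op 4 (insert('k')): buffer="yrkavknkkk" (len 10), cursors c4@3 c1@6 c2@9 c3@9, authorship ..4..1.23.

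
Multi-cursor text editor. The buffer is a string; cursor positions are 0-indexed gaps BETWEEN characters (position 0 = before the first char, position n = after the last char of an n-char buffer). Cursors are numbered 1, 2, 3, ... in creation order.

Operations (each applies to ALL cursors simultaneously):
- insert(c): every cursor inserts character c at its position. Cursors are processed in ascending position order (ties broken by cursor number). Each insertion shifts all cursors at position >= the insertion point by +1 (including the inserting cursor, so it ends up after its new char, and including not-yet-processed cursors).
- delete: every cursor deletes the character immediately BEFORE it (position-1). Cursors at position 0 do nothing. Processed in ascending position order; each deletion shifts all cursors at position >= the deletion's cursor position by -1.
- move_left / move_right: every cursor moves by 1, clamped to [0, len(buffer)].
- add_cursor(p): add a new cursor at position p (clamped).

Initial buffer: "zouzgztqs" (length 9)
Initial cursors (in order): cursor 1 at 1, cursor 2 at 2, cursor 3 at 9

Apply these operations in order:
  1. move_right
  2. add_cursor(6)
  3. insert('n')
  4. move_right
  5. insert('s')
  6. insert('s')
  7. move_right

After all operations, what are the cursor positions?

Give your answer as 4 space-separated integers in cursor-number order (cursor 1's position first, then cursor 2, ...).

After op 1 (move_right): buffer="zouzgztqs" (len 9), cursors c1@2 c2@3 c3@9, authorship .........
After op 2 (add_cursor(6)): buffer="zouzgztqs" (len 9), cursors c1@2 c2@3 c4@6 c3@9, authorship .........
After op 3 (insert('n')): buffer="zonunzgzntqsn" (len 13), cursors c1@3 c2@5 c4@9 c3@13, authorship ..1.2...4...3
After op 4 (move_right): buffer="zonunzgzntqsn" (len 13), cursors c1@4 c2@6 c4@10 c3@13, authorship ..1.2...4...3
After op 5 (insert('s')): buffer="zonusnzsgzntsqsns" (len 17), cursors c1@5 c2@8 c4@13 c3@17, authorship ..1.12.2..4.4..33
After op 6 (insert('s')): buffer="zonussnzssgzntssqsnss" (len 21), cursors c1@6 c2@10 c4@16 c3@21, authorship ..1.112.22..4.44..333
After op 7 (move_right): buffer="zonussnzssgzntssqsnss" (len 21), cursors c1@7 c2@11 c4@17 c3@21, authorship ..1.112.22..4.44..333

Answer: 7 11 21 17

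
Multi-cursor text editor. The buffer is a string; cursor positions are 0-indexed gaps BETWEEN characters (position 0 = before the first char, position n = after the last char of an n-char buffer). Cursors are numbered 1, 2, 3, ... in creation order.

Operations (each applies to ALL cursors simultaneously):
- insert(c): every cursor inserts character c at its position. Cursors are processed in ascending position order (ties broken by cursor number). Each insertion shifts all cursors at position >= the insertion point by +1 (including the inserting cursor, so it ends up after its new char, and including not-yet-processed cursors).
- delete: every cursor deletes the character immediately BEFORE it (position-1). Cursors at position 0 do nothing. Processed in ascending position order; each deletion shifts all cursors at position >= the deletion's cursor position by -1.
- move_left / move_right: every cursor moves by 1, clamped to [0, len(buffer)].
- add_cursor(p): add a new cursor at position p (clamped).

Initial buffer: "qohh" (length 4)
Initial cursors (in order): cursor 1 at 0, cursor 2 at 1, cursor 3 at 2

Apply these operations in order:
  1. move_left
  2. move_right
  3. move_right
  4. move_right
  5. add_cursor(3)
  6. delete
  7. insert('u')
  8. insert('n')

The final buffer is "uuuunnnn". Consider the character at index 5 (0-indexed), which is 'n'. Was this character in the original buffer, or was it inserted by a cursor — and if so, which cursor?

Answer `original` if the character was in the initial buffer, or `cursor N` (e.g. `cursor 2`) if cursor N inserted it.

After op 1 (move_left): buffer="qohh" (len 4), cursors c1@0 c2@0 c3@1, authorship ....
After op 2 (move_right): buffer="qohh" (len 4), cursors c1@1 c2@1 c3@2, authorship ....
After op 3 (move_right): buffer="qohh" (len 4), cursors c1@2 c2@2 c3@3, authorship ....
After op 4 (move_right): buffer="qohh" (len 4), cursors c1@3 c2@3 c3@4, authorship ....
After op 5 (add_cursor(3)): buffer="qohh" (len 4), cursors c1@3 c2@3 c4@3 c3@4, authorship ....
After op 6 (delete): buffer="" (len 0), cursors c1@0 c2@0 c3@0 c4@0, authorship 
After op 7 (insert('u')): buffer="uuuu" (len 4), cursors c1@4 c2@4 c3@4 c4@4, authorship 1234
After op 8 (insert('n')): buffer="uuuunnnn" (len 8), cursors c1@8 c2@8 c3@8 c4@8, authorship 12341234
Authorship (.=original, N=cursor N): 1 2 3 4 1 2 3 4
Index 5: author = 2

Answer: cursor 2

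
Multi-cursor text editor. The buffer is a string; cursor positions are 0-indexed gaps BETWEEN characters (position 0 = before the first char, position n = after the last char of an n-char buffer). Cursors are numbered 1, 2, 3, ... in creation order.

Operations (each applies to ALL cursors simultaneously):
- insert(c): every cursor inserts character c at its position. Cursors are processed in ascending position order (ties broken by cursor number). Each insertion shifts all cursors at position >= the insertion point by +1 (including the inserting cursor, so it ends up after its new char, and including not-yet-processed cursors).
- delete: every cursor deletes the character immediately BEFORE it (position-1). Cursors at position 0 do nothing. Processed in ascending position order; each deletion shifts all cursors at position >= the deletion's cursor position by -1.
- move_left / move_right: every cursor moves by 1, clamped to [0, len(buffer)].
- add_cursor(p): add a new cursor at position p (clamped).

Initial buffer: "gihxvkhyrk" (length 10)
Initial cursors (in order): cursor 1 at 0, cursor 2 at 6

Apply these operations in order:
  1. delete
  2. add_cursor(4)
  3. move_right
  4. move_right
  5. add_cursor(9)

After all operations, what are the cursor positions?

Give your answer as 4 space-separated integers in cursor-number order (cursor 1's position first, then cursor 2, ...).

Answer: 2 7 6 9

Derivation:
After op 1 (delete): buffer="gihxvhyrk" (len 9), cursors c1@0 c2@5, authorship .........
After op 2 (add_cursor(4)): buffer="gihxvhyrk" (len 9), cursors c1@0 c3@4 c2@5, authorship .........
After op 3 (move_right): buffer="gihxvhyrk" (len 9), cursors c1@1 c3@5 c2@6, authorship .........
After op 4 (move_right): buffer="gihxvhyrk" (len 9), cursors c1@2 c3@6 c2@7, authorship .........
After op 5 (add_cursor(9)): buffer="gihxvhyrk" (len 9), cursors c1@2 c3@6 c2@7 c4@9, authorship .........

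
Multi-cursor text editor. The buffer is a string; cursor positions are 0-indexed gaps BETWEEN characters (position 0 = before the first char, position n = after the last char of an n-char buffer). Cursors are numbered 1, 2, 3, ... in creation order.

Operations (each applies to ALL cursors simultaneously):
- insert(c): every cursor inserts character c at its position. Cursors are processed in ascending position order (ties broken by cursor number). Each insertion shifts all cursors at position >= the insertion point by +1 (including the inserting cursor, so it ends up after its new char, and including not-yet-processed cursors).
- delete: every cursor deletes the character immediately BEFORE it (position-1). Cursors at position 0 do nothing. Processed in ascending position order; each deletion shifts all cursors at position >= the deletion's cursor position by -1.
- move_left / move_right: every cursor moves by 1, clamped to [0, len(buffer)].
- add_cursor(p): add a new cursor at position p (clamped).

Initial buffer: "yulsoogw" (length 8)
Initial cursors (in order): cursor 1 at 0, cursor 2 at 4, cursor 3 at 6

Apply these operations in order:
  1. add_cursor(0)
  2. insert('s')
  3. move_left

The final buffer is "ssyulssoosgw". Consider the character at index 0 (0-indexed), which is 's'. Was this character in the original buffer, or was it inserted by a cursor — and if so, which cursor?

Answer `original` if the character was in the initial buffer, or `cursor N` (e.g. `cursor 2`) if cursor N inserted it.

Answer: cursor 1

Derivation:
After op 1 (add_cursor(0)): buffer="yulsoogw" (len 8), cursors c1@0 c4@0 c2@4 c3@6, authorship ........
After op 2 (insert('s')): buffer="ssyulssoosgw" (len 12), cursors c1@2 c4@2 c2@7 c3@10, authorship 14....2..3..
After op 3 (move_left): buffer="ssyulssoosgw" (len 12), cursors c1@1 c4@1 c2@6 c3@9, authorship 14....2..3..
Authorship (.=original, N=cursor N): 1 4 . . . . 2 . . 3 . .
Index 0: author = 1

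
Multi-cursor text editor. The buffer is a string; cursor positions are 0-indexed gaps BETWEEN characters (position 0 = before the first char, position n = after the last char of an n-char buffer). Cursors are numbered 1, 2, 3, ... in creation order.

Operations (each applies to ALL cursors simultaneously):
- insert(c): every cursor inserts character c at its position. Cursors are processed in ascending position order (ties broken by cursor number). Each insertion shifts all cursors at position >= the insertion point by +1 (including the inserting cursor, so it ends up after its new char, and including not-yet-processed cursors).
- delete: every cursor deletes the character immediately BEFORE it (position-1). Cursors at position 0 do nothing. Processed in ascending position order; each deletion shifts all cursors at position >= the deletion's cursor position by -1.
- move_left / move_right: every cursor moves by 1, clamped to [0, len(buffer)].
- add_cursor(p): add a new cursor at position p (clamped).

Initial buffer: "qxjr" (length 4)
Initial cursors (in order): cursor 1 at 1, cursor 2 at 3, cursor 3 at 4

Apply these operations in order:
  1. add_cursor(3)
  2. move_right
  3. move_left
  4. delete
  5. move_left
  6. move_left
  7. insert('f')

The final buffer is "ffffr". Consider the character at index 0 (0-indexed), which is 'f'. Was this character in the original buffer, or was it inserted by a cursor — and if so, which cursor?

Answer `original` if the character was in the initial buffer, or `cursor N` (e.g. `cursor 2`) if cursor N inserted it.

After op 1 (add_cursor(3)): buffer="qxjr" (len 4), cursors c1@1 c2@3 c4@3 c3@4, authorship ....
After op 2 (move_right): buffer="qxjr" (len 4), cursors c1@2 c2@4 c3@4 c4@4, authorship ....
After op 3 (move_left): buffer="qxjr" (len 4), cursors c1@1 c2@3 c3@3 c4@3, authorship ....
After op 4 (delete): buffer="r" (len 1), cursors c1@0 c2@0 c3@0 c4@0, authorship .
After op 5 (move_left): buffer="r" (len 1), cursors c1@0 c2@0 c3@0 c4@0, authorship .
After op 6 (move_left): buffer="r" (len 1), cursors c1@0 c2@0 c3@0 c4@0, authorship .
After op 7 (insert('f')): buffer="ffffr" (len 5), cursors c1@4 c2@4 c3@4 c4@4, authorship 1234.
Authorship (.=original, N=cursor N): 1 2 3 4 .
Index 0: author = 1

Answer: cursor 1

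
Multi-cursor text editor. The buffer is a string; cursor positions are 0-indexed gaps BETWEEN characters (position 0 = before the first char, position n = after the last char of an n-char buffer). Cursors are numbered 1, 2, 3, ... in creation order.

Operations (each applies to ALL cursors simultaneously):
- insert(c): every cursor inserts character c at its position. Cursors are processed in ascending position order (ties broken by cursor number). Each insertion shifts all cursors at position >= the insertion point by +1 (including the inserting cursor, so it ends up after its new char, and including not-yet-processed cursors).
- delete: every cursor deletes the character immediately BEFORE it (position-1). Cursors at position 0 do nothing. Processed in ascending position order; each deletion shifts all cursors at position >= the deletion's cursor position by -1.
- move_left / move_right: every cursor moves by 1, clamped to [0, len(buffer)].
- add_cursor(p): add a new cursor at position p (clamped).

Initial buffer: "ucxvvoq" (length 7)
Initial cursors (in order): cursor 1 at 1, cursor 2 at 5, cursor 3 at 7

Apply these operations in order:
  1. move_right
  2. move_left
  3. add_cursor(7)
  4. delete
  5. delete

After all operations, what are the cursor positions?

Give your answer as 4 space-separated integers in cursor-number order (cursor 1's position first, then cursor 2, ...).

Answer: 0 0 0 0

Derivation:
After op 1 (move_right): buffer="ucxvvoq" (len 7), cursors c1@2 c2@6 c3@7, authorship .......
After op 2 (move_left): buffer="ucxvvoq" (len 7), cursors c1@1 c2@5 c3@6, authorship .......
After op 3 (add_cursor(7)): buffer="ucxvvoq" (len 7), cursors c1@1 c2@5 c3@6 c4@7, authorship .......
After op 4 (delete): buffer="cxv" (len 3), cursors c1@0 c2@3 c3@3 c4@3, authorship ...
After op 5 (delete): buffer="" (len 0), cursors c1@0 c2@0 c3@0 c4@0, authorship 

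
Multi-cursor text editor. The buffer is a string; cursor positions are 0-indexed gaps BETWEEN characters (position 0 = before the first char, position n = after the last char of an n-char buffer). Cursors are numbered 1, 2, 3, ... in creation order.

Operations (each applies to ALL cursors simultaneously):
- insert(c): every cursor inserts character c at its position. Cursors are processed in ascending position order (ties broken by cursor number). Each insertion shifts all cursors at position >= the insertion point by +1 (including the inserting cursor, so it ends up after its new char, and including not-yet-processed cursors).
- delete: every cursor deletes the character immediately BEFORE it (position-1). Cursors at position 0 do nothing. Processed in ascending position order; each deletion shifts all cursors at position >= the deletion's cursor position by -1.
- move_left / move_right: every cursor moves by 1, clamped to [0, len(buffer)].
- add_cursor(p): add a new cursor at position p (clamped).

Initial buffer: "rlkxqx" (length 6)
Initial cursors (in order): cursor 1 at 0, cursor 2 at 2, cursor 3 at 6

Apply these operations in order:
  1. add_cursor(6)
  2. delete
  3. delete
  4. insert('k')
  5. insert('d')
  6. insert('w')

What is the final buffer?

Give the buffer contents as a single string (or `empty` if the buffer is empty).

Answer: kkkkddddwwww

Derivation:
After op 1 (add_cursor(6)): buffer="rlkxqx" (len 6), cursors c1@0 c2@2 c3@6 c4@6, authorship ......
After op 2 (delete): buffer="rkx" (len 3), cursors c1@0 c2@1 c3@3 c4@3, authorship ...
After op 3 (delete): buffer="" (len 0), cursors c1@0 c2@0 c3@0 c4@0, authorship 
After op 4 (insert('k')): buffer="kkkk" (len 4), cursors c1@4 c2@4 c3@4 c4@4, authorship 1234
After op 5 (insert('d')): buffer="kkkkdddd" (len 8), cursors c1@8 c2@8 c3@8 c4@8, authorship 12341234
After op 6 (insert('w')): buffer="kkkkddddwwww" (len 12), cursors c1@12 c2@12 c3@12 c4@12, authorship 123412341234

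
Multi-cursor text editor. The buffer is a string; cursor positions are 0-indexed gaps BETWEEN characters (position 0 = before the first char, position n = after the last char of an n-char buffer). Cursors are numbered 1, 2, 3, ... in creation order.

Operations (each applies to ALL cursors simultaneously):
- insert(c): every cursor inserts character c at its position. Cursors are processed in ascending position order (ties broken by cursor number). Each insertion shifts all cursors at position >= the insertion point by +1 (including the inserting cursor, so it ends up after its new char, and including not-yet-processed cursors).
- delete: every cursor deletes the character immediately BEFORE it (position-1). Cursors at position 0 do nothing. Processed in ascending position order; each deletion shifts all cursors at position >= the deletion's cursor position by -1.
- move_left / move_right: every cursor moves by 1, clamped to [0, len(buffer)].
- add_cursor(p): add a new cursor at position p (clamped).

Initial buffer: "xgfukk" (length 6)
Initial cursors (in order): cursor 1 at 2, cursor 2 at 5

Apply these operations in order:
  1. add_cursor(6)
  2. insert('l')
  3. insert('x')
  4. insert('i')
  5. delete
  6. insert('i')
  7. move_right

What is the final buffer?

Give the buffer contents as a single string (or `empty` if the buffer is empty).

After op 1 (add_cursor(6)): buffer="xgfukk" (len 6), cursors c1@2 c2@5 c3@6, authorship ......
After op 2 (insert('l')): buffer="xglfuklkl" (len 9), cursors c1@3 c2@7 c3@9, authorship ..1...2.3
After op 3 (insert('x')): buffer="xglxfuklxklx" (len 12), cursors c1@4 c2@9 c3@12, authorship ..11...22.33
After op 4 (insert('i')): buffer="xglxifuklxiklxi" (len 15), cursors c1@5 c2@11 c3@15, authorship ..111...222.333
After op 5 (delete): buffer="xglxfuklxklx" (len 12), cursors c1@4 c2@9 c3@12, authorship ..11...22.33
After op 6 (insert('i')): buffer="xglxifuklxiklxi" (len 15), cursors c1@5 c2@11 c3@15, authorship ..111...222.333
After op 7 (move_right): buffer="xglxifuklxiklxi" (len 15), cursors c1@6 c2@12 c3@15, authorship ..111...222.333

Answer: xglxifuklxiklxi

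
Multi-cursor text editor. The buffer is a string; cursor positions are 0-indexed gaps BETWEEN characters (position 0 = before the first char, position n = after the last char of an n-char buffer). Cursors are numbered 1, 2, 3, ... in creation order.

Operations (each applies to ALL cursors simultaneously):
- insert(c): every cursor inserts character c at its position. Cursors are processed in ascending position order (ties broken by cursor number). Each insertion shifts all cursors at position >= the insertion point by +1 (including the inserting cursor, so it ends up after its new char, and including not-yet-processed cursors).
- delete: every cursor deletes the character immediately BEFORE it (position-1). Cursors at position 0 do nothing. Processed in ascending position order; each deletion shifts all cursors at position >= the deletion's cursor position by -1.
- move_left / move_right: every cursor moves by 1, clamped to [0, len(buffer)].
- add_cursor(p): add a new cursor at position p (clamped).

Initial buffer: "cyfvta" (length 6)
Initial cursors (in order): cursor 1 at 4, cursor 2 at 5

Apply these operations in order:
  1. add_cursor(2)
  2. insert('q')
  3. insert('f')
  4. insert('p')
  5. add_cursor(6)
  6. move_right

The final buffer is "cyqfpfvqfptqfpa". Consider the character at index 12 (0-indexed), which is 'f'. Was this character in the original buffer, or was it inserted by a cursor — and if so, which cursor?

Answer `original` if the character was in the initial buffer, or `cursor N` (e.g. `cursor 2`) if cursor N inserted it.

Answer: cursor 2

Derivation:
After op 1 (add_cursor(2)): buffer="cyfvta" (len 6), cursors c3@2 c1@4 c2@5, authorship ......
After op 2 (insert('q')): buffer="cyqfvqtqa" (len 9), cursors c3@3 c1@6 c2@8, authorship ..3..1.2.
After op 3 (insert('f')): buffer="cyqffvqftqfa" (len 12), cursors c3@4 c1@8 c2@11, authorship ..33..11.22.
After op 4 (insert('p')): buffer="cyqfpfvqfptqfpa" (len 15), cursors c3@5 c1@10 c2@14, authorship ..333..111.222.
After op 5 (add_cursor(6)): buffer="cyqfpfvqfptqfpa" (len 15), cursors c3@5 c4@6 c1@10 c2@14, authorship ..333..111.222.
After op 6 (move_right): buffer="cyqfpfvqfptqfpa" (len 15), cursors c3@6 c4@7 c1@11 c2@15, authorship ..333..111.222.
Authorship (.=original, N=cursor N): . . 3 3 3 . . 1 1 1 . 2 2 2 .
Index 12: author = 2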